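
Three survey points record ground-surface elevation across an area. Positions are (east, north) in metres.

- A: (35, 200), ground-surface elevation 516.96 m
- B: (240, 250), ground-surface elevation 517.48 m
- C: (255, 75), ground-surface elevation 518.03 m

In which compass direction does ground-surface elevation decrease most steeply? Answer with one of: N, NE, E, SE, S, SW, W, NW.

NW

Differences from A: to B (Δx, Δy, Δh) = (205, 50, +0.52); to C = (220, -125, +1.07).
Determinant of the coordinate differences = 205·(-125) − 220·50 = -36625.
∂z/∂x = [(+0.52)·(-125) − (+1.07)·50] / -36625 = +0.003235
∂z/∂y = [205·(+1.07) − 220·(+0.52)] / -36625 = -0.002866
Steepest decrease is along −∇f = (-0.003235 E, +0.002866 N) → northwest.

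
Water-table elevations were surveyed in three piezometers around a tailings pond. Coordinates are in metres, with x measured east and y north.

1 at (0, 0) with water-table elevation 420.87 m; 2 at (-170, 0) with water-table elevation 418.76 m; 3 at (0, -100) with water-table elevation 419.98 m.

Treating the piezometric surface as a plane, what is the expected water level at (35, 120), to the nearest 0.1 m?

∂h/∂x = (418.76 − 420.87) / (-170 − 0) = +0.01241
∂h/∂y = (419.98 − 420.87) / (-100 − 0) = +0.008900
h(35, 120) = 420.87 + (+0.01241)·(35) + (+0.008900)·(120) = 420.87 +0.434 +1.068 = 422.372 m.

422.4 m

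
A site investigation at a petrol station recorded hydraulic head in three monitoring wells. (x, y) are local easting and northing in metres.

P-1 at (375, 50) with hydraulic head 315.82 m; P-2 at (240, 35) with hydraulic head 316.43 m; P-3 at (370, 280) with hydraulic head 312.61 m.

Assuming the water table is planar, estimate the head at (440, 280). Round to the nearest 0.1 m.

312.4 m

Three-point gradient (reference P-1): Δ to P-2 = (-135, -15, +0.61), Δ to P-3 = (-5, 230, -3.21).
∂h/∂x = -0.002961, ∂h/∂y = -0.01402 (det = -31125).
h(440, 280) = 315.82 + (-0.002961)·(65) + (-0.01402)·(230) = 315.82 -0.192 -3.225 = 312.403 m.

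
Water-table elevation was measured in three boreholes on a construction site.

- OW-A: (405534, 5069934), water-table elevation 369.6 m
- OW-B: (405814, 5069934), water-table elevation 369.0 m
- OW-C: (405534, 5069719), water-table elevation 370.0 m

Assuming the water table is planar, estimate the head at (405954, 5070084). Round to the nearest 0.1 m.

368.4 m

∂h/∂x = (369.0 − 369.6) / (405814 − 405534) = -0.002143
∂h/∂y = (370.0 − 369.6) / (5069719 − 5069934) = -0.001860
h(405954, 5070084) = 369.6 + (-0.002143)·(420) + (-0.001860)·(150) = 369.6 -0.900 -0.279 = 368.421 m.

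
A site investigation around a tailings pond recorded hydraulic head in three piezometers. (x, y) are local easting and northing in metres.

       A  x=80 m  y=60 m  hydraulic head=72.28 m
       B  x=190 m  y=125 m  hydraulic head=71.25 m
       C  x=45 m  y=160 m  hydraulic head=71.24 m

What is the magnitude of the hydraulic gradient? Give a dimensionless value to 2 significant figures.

0.012

Differences from A: to B (Δx, Δy, Δh) = (110, 65, -1.03); to C = (-35, 100, -1.04).
Determinant of the coordinate differences = 110·100 − (-35)·65 = 13275.
∂h/∂x = [(-1.03)·100 − (-1.04)·65] / 13275 = -0.002667
∂h/∂y = [110·(-1.04) − (-35)·(-1.03)] / 13275 = -0.01133
|∇h| = √(-0.002667² + -0.01133²) = 0.01164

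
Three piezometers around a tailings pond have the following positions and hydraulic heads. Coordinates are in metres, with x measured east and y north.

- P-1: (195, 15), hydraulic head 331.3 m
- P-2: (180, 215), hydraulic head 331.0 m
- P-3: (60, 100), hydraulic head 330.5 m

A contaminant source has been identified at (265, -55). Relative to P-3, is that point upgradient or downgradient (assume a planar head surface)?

Differences from P-1: to P-2 (Δx, Δy, Δh) = (-15, 200, -0.3); to P-3 = (-135, 85, -0.8).
Solve a·Δx + b·Δy = Δh: det = (-15)·85 − (-135)·200 = 25725.
∂h/∂x = [(-0.3)·85 − (-0.8)·200] / 25725 = +0.005228
∂h/∂y = [(-15)·(-0.8) − (-135)·(-0.3)] / 25725 = -0.001108
Head at (265, -55) = 331.3 + (+0.005228)·(70) + (-0.001108)·(-70) = 331.74 m.
That is higher than the 330.5 m at P-3, so the point is upgradient.

upgradient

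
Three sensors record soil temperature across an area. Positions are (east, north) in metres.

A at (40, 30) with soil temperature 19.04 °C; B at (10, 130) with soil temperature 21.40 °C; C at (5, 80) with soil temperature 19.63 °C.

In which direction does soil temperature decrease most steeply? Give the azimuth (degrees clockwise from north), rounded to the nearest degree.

With T = a·x + b·y + c and A as origin, the differences give:
  (-30)·a + 100·b = +2.36
  (-35)·a + 50·b = +0.59
Eliminate b (×50 and ×100, subtract): 2000·a = 59.000 → a = ∂T/∂x = +0.02950
Back-substitute: b = ∂T/∂y = +0.03245.
Steepest decrease is along −∇f: components (-0.02950 E, -0.03245 N).
Azimuth = atan2(-0.02950, -0.03245) = 222.3° ≈ 222°.

222°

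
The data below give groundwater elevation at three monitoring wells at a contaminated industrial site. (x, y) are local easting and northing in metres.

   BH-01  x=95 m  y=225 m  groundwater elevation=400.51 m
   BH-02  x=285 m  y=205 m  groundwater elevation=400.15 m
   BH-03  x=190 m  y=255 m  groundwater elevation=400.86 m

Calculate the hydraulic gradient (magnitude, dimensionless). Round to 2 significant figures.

Differences from BH-01: to BH-02 (Δx, Δy, Δh) = (190, -20, -0.36); to BH-03 = (95, 30, +0.35).
Determinant of the coordinate differences = 190·30 − 95·(-20) = 7600.
∂h/∂x = [(-0.36)·30 − (+0.35)·(-20)] / 7600 = -0.0005000
∂h/∂y = [190·(+0.35) − 95·(-0.36)] / 7600 = +0.01325
|∇h| = √(-0.0005000² + 0.01325²) = 0.01326

0.013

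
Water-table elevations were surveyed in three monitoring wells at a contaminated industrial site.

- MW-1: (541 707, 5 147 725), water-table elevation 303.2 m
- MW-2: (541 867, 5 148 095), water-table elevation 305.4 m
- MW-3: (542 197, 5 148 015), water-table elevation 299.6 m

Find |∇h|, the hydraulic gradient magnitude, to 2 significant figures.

Differences from MW-1: to MW-2 (Δx, Δy, Δh) = (160, 370, +2.2); to MW-3 = (490, 290, -3.6).
Solve a·Δx + b·Δy = Δh: det = 160·290 − 490·370 = -134900.
∂h/∂x = [(+2.2)·290 − (-3.6)·370] / -134900 = -0.01460
∂h/∂y = [160·(-3.6) − 490·(+2.2)] / -134900 = +0.01226
|∇h| = √(-0.01460² + 0.01226²) = 0.01906

0.019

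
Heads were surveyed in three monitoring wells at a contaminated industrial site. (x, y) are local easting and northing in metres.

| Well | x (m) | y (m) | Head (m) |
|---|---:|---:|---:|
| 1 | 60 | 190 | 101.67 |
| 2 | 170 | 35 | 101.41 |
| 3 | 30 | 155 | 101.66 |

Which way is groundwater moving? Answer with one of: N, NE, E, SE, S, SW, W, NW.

Taking 1 as reference: 2−1 = (110, -155, -0.26); 3−1 = (-30, -35, -0.01).
Solve a·Δx + b·Δy = Δh: det = 110·(-35) − (-30)·(-155) = -8500.
∂h/∂x = [(-0.26)·(-35) − (-0.01)·(-155)] / -8500 = -0.0008882
∂h/∂y = [110·(-0.01) − (-30)·(-0.26)] / -8500 = +0.001047
Flow = −∇h = (+0.0008882 east, -0.001047 north), which points southeast.

SE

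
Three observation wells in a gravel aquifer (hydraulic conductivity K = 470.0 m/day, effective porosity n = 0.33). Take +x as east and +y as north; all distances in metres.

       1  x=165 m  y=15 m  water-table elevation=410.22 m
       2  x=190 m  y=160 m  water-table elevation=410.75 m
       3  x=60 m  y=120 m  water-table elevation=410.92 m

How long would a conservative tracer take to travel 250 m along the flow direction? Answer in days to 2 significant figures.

With h = a·x + b·y + c and 1 as origin, the differences give:
  25·a + 145·b = +0.53
  (-105)·a + 105·b = +0.70
Eliminate b (×105 and ×145, subtract): 17850·a = -45.850 → a = ∂h/∂x = -0.002569
Back-substitute: b = ∂h/∂y = +0.004098.
|∇h| = √(-0.002569² + 0.004098²) = 0.004837
Seepage velocity v = K·i/n = 470.0 × 0.004837 / 0.33 = 6.889 m/day.
t = 250 / 6.889 = 36.29 days.

36 days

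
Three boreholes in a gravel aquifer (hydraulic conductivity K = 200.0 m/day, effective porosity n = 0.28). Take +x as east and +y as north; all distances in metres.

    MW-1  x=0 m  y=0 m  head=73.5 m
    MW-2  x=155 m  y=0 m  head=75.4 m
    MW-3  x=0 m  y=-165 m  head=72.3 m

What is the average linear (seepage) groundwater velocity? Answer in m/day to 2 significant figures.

∂h/∂x = (75.4 − 73.5) / (155 − 0) = +0.01226
∂h/∂y = (72.3 − 73.5) / (-165 − 0) = +0.007273
|∇h| = √(0.01226² + 0.007273²) = 0.01425
Seepage velocity v = K·i/n = 200.0 × 0.01425 / 0.28 = 10.18 m/day.

10 m/day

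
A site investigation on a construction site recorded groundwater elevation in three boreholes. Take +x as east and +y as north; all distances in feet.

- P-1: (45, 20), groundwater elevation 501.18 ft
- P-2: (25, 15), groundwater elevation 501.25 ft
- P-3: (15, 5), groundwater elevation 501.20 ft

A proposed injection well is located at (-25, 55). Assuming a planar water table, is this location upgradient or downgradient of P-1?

Differences from P-1: to P-2 (Δx, Δy, Δh) = (-20, -5, +0.07); to P-3 = (-30, -15, +0.02).
Solve a·Δx + b·Δy = Δh: det = (-20)·(-15) − (-30)·(-5) = 150.
∂h/∂x = [(+0.07)·(-15) − (+0.02)·(-5)] / 150 = -0.006333
∂h/∂y = [(-20)·(+0.02) − (-30)·(+0.07)] / 150 = +0.01133
Head at (-25, 55) = 501.18 + (-0.006333)·(-70) + (+0.01133)·(35) = 502.02 ft.
That is higher than the 501.18 ft at P-1, so the point is upgradient.

upgradient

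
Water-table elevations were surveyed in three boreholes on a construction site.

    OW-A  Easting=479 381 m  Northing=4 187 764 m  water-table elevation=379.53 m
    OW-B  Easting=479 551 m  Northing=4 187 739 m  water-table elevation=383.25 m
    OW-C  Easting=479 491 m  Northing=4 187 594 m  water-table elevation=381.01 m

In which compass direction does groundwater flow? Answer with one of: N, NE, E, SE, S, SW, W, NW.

With h = a·x + b·y + c and OW-A as origin, the differences give:
  170·a + (-25)·b = +3.72
  110·a + (-170)·b = +1.48
Eliminate b (×(-170) and ×(-25), subtract): -26150·a = -595.400 → a = ∂h/∂x = +0.02277
Back-substitute: b = ∂h/∂y = +0.006027.
Flow = −∇h = (-0.02277 east, -0.006027 north), which points west.

W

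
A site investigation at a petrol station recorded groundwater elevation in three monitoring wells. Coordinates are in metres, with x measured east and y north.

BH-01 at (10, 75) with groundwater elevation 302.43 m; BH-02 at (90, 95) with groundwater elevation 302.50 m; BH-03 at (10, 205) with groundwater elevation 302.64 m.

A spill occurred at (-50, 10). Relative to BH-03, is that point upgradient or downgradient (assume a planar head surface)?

Three-point gradient (reference BH-01): Δ to BH-02 = (80, 20, +0.07), Δ to BH-03 = (0, 130, +0.21).
∂h/∂x = +0.0004712, ∂h/∂y = +0.001615 (det = 10400).
Head at (-50, 10) = 302.43 + (+0.0004712)·(-60) + (+0.001615)·(-65) = 302.30 m.
That is lower than the 302.64 m at BH-03, so the point is downgradient.

downgradient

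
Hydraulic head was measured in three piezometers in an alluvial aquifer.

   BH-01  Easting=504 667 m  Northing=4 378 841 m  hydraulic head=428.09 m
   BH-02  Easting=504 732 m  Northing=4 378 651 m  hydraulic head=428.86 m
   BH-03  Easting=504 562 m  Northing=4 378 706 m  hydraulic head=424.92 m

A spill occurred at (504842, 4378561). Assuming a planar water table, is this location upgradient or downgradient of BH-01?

upgradient

Taking BH-01 as reference: BH-02−BH-01 = (65, -190, +0.77); BH-03−BH-01 = (-105, -135, -3.17).
Determinant of the coordinate differences = 65·(-135) − (-105)·(-190) = -28725.
∂h/∂x = [(+0.77)·(-135) − (-3.17)·(-190)] / -28725 = +0.02459
∂h/∂y = [65·(-3.17) − (-105)·(+0.77)] / -28725 = +0.004359
Head at (504842, 4378561) = 428.09 + (+0.02459)·(175) + (+0.004359)·(-280) = 431.17 m.
That is higher than the 428.09 m at BH-01, so the point is upgradient.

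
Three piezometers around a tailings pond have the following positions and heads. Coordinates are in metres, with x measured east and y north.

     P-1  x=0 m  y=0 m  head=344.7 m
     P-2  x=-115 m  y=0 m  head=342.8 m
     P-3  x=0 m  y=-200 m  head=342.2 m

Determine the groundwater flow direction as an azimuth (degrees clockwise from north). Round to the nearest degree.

∂h/∂x = (342.8 − 344.7) / (-115 − 0) = +0.01652
∂h/∂y = (342.2 − 344.7) / (-200 − 0) = +0.01250
Flow direction (−∇h) has components (-0.01652 E, -0.01250 N).
Azimuth = atan2(E, N) = atan2(-0.01652, -0.01250) = 232.9° ≈ 233°.

233°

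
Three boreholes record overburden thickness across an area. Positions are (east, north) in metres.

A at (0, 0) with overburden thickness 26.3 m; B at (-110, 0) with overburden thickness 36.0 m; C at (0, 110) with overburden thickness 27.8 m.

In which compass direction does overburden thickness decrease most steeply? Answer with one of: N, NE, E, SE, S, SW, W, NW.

∂d/∂x = (36.0 − 26.3) / (-110 − 0) = -0.08818
∂d/∂y = (27.8 − 26.3) / (110 − 0) = +0.01364
Steepest decrease is along −∇f = (+0.08818 E, -0.01364 N) → east.

E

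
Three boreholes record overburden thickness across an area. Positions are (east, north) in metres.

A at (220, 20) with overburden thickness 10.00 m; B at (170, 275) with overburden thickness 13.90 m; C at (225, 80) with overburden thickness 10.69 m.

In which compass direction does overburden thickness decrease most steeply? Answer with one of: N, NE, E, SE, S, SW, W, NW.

With d = a·x + b·y + c and A as origin, the differences give:
  (-50)·a + 255·b = +3.90
  5·a + 60·b = +0.69
Eliminate b (×60 and ×255, subtract): -4275·a = 58.050 → a = ∂d/∂x = -0.01358
Back-substitute: b = ∂d/∂y = +0.01263.
Steepest decrease is along −∇f = (+0.01358 E, -0.01263 N) → southeast.

SE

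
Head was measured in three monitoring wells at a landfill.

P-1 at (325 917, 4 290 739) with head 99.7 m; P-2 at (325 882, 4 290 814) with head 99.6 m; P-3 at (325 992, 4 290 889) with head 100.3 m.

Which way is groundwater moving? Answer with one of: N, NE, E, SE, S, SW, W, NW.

W

Three-point gradient (reference P-1): Δ to P-2 = (-35, 75, -0.1), Δ to P-3 = (75, 150, +0.6).
∂h/∂x = +0.005517, ∂h/∂y = +0.001241 (det = -10875).
Flow = −∇h = (-0.005517 east, -0.001241 north), which points west.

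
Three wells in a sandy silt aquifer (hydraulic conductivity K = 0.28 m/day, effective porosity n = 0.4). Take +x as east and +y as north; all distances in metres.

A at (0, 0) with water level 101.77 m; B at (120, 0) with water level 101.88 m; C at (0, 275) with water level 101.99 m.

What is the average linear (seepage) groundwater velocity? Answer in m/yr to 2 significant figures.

0.31 m/yr

∂h/∂x = (101.88 − 101.77) / (120 − 0) = +0.0009167
∂h/∂y = (101.99 − 101.77) / (275 − 0) = +0.0008000
|∇h| = √(0.0009167² + 0.0008000²) = 0.001217
Seepage velocity v = K·i/n = 0.28 × 0.001217 / 0.4 = 0.0008519 m/day = 0.3112 m/yr.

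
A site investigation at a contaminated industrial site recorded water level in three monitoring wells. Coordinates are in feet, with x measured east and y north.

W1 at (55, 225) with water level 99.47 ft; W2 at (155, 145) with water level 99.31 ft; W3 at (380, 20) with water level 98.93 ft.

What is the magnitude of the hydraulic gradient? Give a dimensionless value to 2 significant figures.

0.0019

Differences from W1: to W2 (Δx, Δy, Δh) = (100, -80, -0.16); to W3 = (325, -205, -0.54).
Solve a·Δx + b·Δy = Δh: det = 100·(-205) − 325·(-80) = 5500.
∂h/∂x = [(-0.16)·(-205) − (-0.54)·(-80)] / 5500 = -0.001891
∂h/∂y = [100·(-0.54) − 325·(-0.16)] / 5500 = -0.0003636
|∇h| = √(-0.001891² + -0.0003636²) = 0.001926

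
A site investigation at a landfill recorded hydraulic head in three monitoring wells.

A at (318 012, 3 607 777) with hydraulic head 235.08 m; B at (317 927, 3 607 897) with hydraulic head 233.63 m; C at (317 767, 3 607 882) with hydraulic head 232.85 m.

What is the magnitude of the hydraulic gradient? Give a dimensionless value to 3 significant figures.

Differences from A: to B (Δx, Δy, Δh) = (-85, 120, -1.45); to C = (-245, 105, -2.23).
Solve a·Δx + b·Δy = Δh: det = (-85)·105 − (-245)·120 = 20475.
∂h/∂x = [(-1.45)·105 − (-2.23)·120] / 20475 = +0.005634
∂h/∂y = [(-85)·(-2.23) − (-245)·(-1.45)] / 20475 = -0.008093
|∇h| = √(0.005634² + -0.008093²) = 0.009861

0.00986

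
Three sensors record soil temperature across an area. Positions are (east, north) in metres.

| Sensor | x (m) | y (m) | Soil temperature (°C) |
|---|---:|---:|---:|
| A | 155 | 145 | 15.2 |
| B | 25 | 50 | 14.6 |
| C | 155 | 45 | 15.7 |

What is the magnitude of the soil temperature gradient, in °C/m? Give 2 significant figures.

0.0097 °C/m

With T = a·x + b·y + c and A as origin, the differences give:
  (-130)·a + (-95)·b = -0.6
  0·a + (-100)·b = +0.5
Eliminate b (×(-100) and ×(-95), subtract): 13000·a = 107.50 → a = ∂T/∂x = +0.008269
Back-substitute: b = ∂T/∂y = -0.005000.
|∇f| = √(0.008269² + -0.005000²) = 0.009663 °C/m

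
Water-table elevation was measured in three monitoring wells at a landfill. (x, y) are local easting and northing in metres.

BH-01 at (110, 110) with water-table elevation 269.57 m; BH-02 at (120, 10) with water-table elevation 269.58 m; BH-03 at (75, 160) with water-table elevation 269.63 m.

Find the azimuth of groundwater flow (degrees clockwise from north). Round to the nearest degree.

082°

With h = a·x + b·y + c and BH-01 as origin, the differences give:
  10·a + (-100)·b = +0.01
  (-35)·a + 50·b = +0.06
Eliminate b (×50 and ×(-100), subtract): -3000·a = 6.500 → a = ∂h/∂x = -0.002167
Back-substitute: b = ∂h/∂y = -0.0003167.
Flow direction (−∇h) has components (+0.002167 E, +0.0003167 N).
Azimuth = atan2(E, N) = atan2(+0.002167, +0.0003167) = 81.7° ≈ 082°.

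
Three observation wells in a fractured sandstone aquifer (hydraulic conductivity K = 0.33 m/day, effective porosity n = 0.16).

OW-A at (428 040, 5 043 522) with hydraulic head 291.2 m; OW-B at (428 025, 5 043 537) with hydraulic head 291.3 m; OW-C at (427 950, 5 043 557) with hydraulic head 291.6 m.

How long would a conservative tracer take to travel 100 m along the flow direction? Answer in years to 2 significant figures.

28 years

Differences from OW-A: to OW-B (Δx, Δy, Δh) = (-15, 15, +0.1); to OW-C = (-90, 35, +0.4).
Solve a·Δx + b·Δy = Δh: det = (-15)·35 − (-90)·15 = 825.
∂h/∂x = [(+0.1)·35 − (+0.4)·15] / 825 = -0.003030
∂h/∂y = [(-15)·(+0.4) − (-90)·(+0.1)] / 825 = +0.003636
|∇h| = √(-0.003030² + 0.003636²) = 0.004733
Seepage velocity v = K·i/n = 0.33 × 0.004733 / 0.16 = 0.009762 m/day.
t = 100 / 0.009762 = 1.024e+04 days = 28 years.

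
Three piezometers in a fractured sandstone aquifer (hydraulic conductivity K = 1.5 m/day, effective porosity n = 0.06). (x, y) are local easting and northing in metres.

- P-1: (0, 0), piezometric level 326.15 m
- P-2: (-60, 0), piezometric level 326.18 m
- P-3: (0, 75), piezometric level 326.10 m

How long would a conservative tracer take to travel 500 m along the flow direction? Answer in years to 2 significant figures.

∂h/∂x = (326.18 − 326.15) / (-60 − 0) = -0.0005000
∂h/∂y = (326.10 − 326.15) / (75 − 0) = -0.0006667
|∇h| = √(-0.0005000² + -0.0006667²) = 0.0008334
Seepage velocity v = K·i/n = 1.5 × 0.0008334 / 0.06 = 0.02084 m/day.
t = 500 / 0.02084 = 2.399e+04 days = 65.7 years.

66 years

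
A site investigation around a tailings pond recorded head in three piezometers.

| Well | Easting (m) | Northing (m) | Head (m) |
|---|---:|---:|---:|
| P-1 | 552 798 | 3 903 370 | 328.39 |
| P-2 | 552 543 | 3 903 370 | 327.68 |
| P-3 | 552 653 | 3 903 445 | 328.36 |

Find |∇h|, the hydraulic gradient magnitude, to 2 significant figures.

Taking P-1 as reference: P-2−P-1 = (-255, 0, -0.71); P-3−P-1 = (-145, 75, -0.03).
Solve a·Δx + b·Δy = Δh: det = (-255)·75 − (-145)·0 = -19125.
∂h/∂x = [(-0.71)·75 − (-0.03)·0] / -19125 = +0.002784
∂h/∂y = [(-255)·(-0.03) − (-145)·(-0.71)] / -19125 = +0.004983
|∇h| = √(0.002784² + 0.004983²) = 0.005708

0.0057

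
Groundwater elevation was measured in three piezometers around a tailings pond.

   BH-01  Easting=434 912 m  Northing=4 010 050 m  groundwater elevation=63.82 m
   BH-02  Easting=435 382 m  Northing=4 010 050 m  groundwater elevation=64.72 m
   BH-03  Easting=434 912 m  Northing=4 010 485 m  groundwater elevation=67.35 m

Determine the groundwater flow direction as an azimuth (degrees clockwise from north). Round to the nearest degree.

∂h/∂x = (64.72 − 63.82) / (435382 − 434912) = +0.001915
∂h/∂y = (67.35 − 63.82) / (4010485 − 4010050) = +0.008115
Flow direction (−∇h) has components (-0.001915 E, -0.008115 N).
Azimuth = atan2(E, N) = atan2(-0.001915, -0.008115) = 193.3° ≈ 193°.

193°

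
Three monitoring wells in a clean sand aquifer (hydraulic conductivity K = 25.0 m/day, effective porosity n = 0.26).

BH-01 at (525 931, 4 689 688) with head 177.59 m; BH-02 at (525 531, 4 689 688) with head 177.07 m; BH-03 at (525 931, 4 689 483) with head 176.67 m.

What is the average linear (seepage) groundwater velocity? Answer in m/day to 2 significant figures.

∂h/∂x = (177.07 − 177.59) / (525531 − 525931) = +0.001300
∂h/∂y = (176.67 − 177.59) / (4689483 − 4689688) = +0.004488
|∇h| = √(0.001300² + 0.004488²) = 0.004672
Seepage velocity v = K·i/n = 25.0 × 0.004672 / 0.26 = 0.4492 m/day.

0.45 m/day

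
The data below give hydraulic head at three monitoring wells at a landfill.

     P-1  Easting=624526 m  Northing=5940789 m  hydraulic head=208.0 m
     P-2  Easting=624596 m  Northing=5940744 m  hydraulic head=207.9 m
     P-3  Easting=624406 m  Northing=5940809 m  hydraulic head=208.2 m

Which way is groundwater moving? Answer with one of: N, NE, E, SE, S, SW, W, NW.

E

Taking P-1 as reference: P-2−P-1 = (70, -45, -0.1); P-3−P-1 = (-120, 20, +0.2).
Determinant of the coordinate differences = 70·20 − (-120)·(-45) = -4000.
∂h/∂x = [(-0.1)·20 − (+0.2)·(-45)] / -4000 = -0.001750
∂h/∂y = [70·(+0.2) − (-120)·(-0.1)] / -4000 = -0.0005000
Flow = −∇h = (+0.001750 east, +0.0005000 north), which points east.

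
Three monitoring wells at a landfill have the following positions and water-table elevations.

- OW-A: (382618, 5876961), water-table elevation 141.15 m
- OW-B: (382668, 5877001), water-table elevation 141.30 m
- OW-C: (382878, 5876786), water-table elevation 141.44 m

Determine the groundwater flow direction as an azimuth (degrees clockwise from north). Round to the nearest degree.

Three-point gradient (reference OW-A): Δ to OW-B = (50, 40, +0.15), Δ to OW-C = (260, -175, +0.29).
∂h/∂x = +0.001977, ∂h/∂y = +0.001279 (det = -19150).
Flow direction (−∇h) has components (-0.001977 E, -0.001279 N).
Azimuth = atan2(E, N) = atan2(-0.001977, -0.001279) = 237.1° ≈ 237°.

237°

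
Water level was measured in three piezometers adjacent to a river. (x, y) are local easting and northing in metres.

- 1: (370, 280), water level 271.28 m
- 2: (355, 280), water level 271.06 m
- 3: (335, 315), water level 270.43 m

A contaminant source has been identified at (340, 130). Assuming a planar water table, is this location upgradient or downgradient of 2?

upgradient

Taking 1 as reference: 2−1 = (-15, 0, -0.22); 3−1 = (-35, 35, -0.85).
Solve a·Δx + b·Δy = Δh: det = (-15)·35 − (-35)·0 = -525.
∂h/∂x = [(-0.22)·35 − (-0.85)·0] / -525 = +0.01467
∂h/∂y = [(-15)·(-0.85) − (-35)·(-0.22)] / -525 = -0.009619
Head at (340, 130) = 271.28 + (+0.01467)·(-30) + (-0.009619)·(-150) = 272.28 m.
That is higher than the 271.06 m at 2, so the point is upgradient.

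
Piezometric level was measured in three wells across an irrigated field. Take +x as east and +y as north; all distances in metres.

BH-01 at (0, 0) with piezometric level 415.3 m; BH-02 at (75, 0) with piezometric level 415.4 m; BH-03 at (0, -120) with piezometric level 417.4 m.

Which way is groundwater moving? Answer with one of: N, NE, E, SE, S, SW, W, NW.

N

∂h/∂x = (415.4 − 415.3) / (75 − 0) = +0.001333
∂h/∂y = (417.4 − 415.3) / (-120 − 0) = -0.01750
Flow = −∇h = (-0.001333 east, +0.01750 north), which points north.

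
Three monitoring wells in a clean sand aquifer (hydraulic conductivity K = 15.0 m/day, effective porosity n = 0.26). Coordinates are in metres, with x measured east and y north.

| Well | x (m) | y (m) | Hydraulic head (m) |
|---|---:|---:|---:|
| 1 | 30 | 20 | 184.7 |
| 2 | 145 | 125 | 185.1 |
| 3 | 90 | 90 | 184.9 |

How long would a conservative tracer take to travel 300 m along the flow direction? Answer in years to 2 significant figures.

Taking 1 as reference: 2−1 = (115, 105, +0.4); 3−1 = (60, 70, +0.2).
Determinant of the coordinate differences = 115·70 − 60·105 = 1750.
∂h/∂x = [(+0.4)·70 − (+0.2)·105] / 1750 = +0.004000
∂h/∂y = [115·(+0.2) − 60·(+0.4)] / 1750 = -0.0005714
|∇h| = √(0.004000² + -0.0005714²) = 0.004041
Seepage velocity v = K·i/n = 15.0 × 0.004041 / 0.26 = 0.2331 m/day.
t = 300 / 0.2331 = 1287 days = 3.52 years.

3.5 years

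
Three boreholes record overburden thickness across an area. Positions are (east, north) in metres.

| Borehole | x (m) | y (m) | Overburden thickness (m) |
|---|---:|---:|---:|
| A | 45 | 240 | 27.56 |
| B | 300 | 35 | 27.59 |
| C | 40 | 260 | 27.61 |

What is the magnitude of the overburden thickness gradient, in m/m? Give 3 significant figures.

Taking A as reference: B−A = (255, -205, +0.03); C−A = (-5, 20, +0.05).
Determinant of the coordinate differences = 255·20 − (-5)·(-205) = 4075.
∂d/∂x = [(+0.03)·20 − (+0.05)·(-205)] / 4075 = +0.002663
∂d/∂y = [255·(+0.05) − (-5)·(+0.03)] / 4075 = +0.003166
|∇f| = √(0.002663² + 0.003166²) = 0.004137 m/m

0.00414 m/m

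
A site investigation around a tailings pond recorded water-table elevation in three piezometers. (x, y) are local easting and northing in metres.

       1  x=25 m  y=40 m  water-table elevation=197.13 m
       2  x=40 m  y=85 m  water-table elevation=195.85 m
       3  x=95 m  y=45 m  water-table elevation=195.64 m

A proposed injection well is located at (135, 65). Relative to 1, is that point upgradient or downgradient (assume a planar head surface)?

downgradient

With h = a·x + b·y + c and 1 as origin, the differences give:
  15·a + 45·b = -1.28
  70·a + 5·b = -1.49
Eliminate b (×5 and ×45, subtract): -3075·a = 60.650 → a = ∂h/∂x = -0.01972
Back-substitute: b = ∂h/∂y = -0.02187.
Head at (135, 65) = 197.13 + (-0.01972)·(110) + (-0.02187)·(25) = 194.41 m.
That is lower than the 197.13 m at 1, so the point is downgradient.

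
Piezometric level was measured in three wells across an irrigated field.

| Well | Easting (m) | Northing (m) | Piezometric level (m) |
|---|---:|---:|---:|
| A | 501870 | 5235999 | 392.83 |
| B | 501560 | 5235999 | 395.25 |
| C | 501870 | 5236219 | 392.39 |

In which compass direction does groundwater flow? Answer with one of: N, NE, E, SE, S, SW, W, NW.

∂h/∂x = (395.25 − 392.83) / (501560 − 501870) = -0.007806
∂h/∂y = (392.39 − 392.83) / (5236219 − 5235999) = -0.002000
Flow = −∇h = (+0.007806 east, +0.002000 north), which points east.

E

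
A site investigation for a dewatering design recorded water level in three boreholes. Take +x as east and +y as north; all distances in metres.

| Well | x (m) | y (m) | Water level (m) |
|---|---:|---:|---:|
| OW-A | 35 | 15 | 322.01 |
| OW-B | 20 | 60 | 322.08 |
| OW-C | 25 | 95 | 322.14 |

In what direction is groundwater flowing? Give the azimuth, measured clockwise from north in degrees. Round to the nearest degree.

With h = a·x + b·y + c and OW-A as origin, the differences give:
  (-15)·a + 45·b = +0.07
  (-10)·a + 80·b = +0.13
Eliminate b (×80 and ×45, subtract): -750·a = -0.250 → a = ∂h/∂x = +0.0003333
Back-substitute: b = ∂h/∂y = +0.001667.
Flow direction (−∇h) has components (-0.0003333 E, -0.001667 N).
Azimuth = atan2(E, N) = atan2(-0.0003333, -0.001667) = 191.3° ≈ 191°.

191°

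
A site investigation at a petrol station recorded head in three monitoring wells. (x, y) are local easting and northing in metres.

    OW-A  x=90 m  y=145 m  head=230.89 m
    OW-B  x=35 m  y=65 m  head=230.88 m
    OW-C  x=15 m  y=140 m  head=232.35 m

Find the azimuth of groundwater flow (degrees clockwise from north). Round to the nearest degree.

Taking OW-A as reference: OW-B−OW-A = (-55, -80, -0.01); OW-C−OW-A = (-75, -5, +1.46).
Determinant of the coordinate differences = (-55)·(-5) − (-75)·(-80) = -5725.
∂h/∂x = [(-0.01)·(-5) − (+1.46)·(-80)] / -5725 = -0.02041
∂h/∂y = [(-55)·(+1.46) − (-75)·(-0.01)] / -5725 = +0.01416
Flow direction (−∇h) has components (+0.02041 E, -0.01416 N).
Azimuth = atan2(E, N) = atan2(+0.02041, -0.01416) = 124.7° ≈ 125°.

125°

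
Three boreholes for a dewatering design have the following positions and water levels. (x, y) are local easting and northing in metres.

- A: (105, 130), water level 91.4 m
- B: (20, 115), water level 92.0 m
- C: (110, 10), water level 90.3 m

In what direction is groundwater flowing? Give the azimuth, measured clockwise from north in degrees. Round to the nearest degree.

136°

Taking A as reference: B−A = (-85, -15, +0.6); C−A = (5, -120, -1.1).
Solve a·Δx + b·Δy = Δh: det = (-85)·(-120) − 5·(-15) = 10275.
∂h/∂x = [(+0.6)·(-120) − (-1.1)·(-15)] / 10275 = -0.008613
∂h/∂y = [(-85)·(-1.1) − 5·(+0.6)] / 10275 = +0.008808
Flow direction (−∇h) has components (+0.008613 E, -0.008808 N).
Azimuth = atan2(E, N) = atan2(+0.008613, -0.008808) = 135.6° ≈ 136°.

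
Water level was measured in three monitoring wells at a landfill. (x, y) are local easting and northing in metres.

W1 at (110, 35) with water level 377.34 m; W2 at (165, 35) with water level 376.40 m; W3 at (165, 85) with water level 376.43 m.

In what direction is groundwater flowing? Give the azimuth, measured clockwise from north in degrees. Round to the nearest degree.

Differences from W1: to W2 (Δx, Δy, Δh) = (55, 0, -0.94); to W3 = (55, 50, -0.91).
Solve a·Δx + b·Δy = Δh: det = 55·50 − 55·0 = 2750.
∂h/∂x = [(-0.94)·50 − (-0.91)·0] / 2750 = -0.01709
∂h/∂y = [55·(-0.91) − 55·(-0.94)] / 2750 = +0.0006000
Flow direction (−∇h) has components (+0.01709 E, -0.0006000 N).
Azimuth = atan2(E, N) = atan2(+0.01709, -0.0006000) = 92.0° ≈ 092°.

092°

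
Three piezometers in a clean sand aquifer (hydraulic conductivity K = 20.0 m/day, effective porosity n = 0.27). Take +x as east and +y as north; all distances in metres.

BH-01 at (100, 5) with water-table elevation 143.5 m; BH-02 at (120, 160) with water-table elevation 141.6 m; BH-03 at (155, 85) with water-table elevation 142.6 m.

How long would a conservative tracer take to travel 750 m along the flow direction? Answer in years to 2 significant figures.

2.2 years

With h = a·x + b·y + c and BH-01 as origin, the differences give:
  20·a + 155·b = -1.9
  55·a + 80·b = -0.9
Eliminate b (×80 and ×155, subtract): -6925·a = -12.50 → a = ∂h/∂x = +0.001805
Back-substitute: b = ∂h/∂y = -0.01249.
|∇h| = √(0.001805² + -0.01249²) = 0.01262
Seepage velocity v = K·i/n = 20.0 × 0.01262 / 0.27 = 0.9348 m/day.
t = 750 / 0.9348 = 802.3 days = 2.2 years.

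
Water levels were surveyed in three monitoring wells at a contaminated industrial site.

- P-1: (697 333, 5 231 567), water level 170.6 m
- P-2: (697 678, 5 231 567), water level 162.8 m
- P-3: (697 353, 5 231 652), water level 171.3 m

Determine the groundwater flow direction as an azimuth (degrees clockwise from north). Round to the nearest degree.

121°

Three-point gradient (reference P-1): Δ to P-2 = (345, 0, -7.8), Δ to P-3 = (20, 85, +0.7).
∂h/∂x = -0.02261, ∂h/∂y = +0.01355 (det = 29325).
Flow direction (−∇h) has components (+0.02261 E, -0.01355 N).
Azimuth = atan2(E, N) = atan2(+0.02261, -0.01355) = 120.9° ≈ 121°.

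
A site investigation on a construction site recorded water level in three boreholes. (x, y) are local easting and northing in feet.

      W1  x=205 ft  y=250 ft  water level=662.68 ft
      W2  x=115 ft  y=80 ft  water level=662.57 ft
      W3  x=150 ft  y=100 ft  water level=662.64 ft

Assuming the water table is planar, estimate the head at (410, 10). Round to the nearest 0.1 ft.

663.3 ft

Differences from W1: to W2 (Δx, Δy, Δh) = (-90, -170, -0.11); to W3 = (-55, -150, -0.04).
Determinant of the coordinate differences = (-90)·(-150) − (-55)·(-170) = 4150.
∂h/∂x = [(-0.11)·(-150) − (-0.04)·(-170)] / 4150 = +0.002337
∂h/∂y = [(-90)·(-0.04) − (-55)·(-0.11)] / 4150 = -0.0005904
h(410, 10) = 662.68 + (+0.002337)·(205) + (-0.0005904)·(-240) = 662.68 +0.479 +0.142 = 663.301 ft.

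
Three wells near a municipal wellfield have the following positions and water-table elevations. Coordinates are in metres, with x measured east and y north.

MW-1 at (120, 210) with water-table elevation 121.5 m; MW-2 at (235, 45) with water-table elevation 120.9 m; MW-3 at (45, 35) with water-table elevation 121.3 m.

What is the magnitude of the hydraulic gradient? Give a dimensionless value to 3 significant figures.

With h = a·x + b·y + c and MW-1 as origin, the differences give:
  115·a + (-165)·b = -0.6
  (-75)·a + (-175)·b = -0.2
Eliminate b (×(-175) and ×(-165), subtract): -32500·a = 72.00 → a = ∂h/∂x = -0.002215
Back-substitute: b = ∂h/∂y = +0.002092.
|∇h| = √(-0.002215² + 0.002092²) = 0.003047

0.00305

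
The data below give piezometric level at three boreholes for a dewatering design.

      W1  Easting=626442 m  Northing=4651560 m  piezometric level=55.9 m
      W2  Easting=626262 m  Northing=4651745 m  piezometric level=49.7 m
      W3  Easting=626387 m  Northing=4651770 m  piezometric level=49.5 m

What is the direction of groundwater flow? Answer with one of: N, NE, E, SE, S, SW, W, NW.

Taking W1 as reference: W2−W1 = (-180, 185, -6.2); W3−W1 = (-55, 210, -6.4).
Solve a·Δx + b·Δy = Δh: det = (-180)·210 − (-55)·185 = -27625.
∂h/∂x = [(-6.2)·210 − (-6.4)·185] / -27625 = +0.004271
∂h/∂y = [(-180)·(-6.4) − (-55)·(-6.2)] / -27625 = -0.02936
Flow = −∇h = (-0.004271 east, +0.02936 north), which points north.

N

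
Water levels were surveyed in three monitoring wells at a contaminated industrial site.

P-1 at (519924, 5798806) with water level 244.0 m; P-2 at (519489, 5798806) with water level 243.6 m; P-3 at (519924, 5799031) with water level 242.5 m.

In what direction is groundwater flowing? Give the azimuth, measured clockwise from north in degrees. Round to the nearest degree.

∂h/∂x = (243.6 − 244.0) / (519489 − 519924) = +0.0009195
∂h/∂y = (242.5 − 244.0) / (5799031 − 5798806) = -0.006667
Flow direction (−∇h) has components (-0.0009195 E, +0.006667 N).
Azimuth = atan2(E, N) = atan2(-0.0009195, +0.006667) = 352.1° ≈ 352°.

352°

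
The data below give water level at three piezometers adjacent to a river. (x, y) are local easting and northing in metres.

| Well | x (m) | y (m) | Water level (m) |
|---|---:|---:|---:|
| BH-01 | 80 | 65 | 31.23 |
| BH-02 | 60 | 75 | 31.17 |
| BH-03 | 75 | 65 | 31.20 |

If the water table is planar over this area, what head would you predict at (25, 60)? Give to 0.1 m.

Three-point gradient (reference BH-01): Δ to BH-02 = (-20, 10, -0.06), Δ to BH-03 = (-5, 0, -0.03).
∂h/∂x = +0.006000, ∂h/∂y = +0.006000 (det = 50).
h(25, 60) = 31.23 + (+0.006000)·(-55) + (+0.006000)·(-5) = 31.23 -0.330 -0.030 = 30.870 m.

30.9 m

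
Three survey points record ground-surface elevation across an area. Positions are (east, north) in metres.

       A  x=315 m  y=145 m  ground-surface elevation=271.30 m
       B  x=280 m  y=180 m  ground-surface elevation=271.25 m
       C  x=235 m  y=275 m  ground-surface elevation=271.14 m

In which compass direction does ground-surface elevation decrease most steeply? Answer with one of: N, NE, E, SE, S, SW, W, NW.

NW

Three-point gradient (reference A): Δ to B = (-35, 35, -0.05), Δ to C = (-80, 130, -0.16).
∂z/∂x = +0.0005143, ∂z/∂y = -0.0009143 (det = -1750).
Steepest decrease is along −∇f = (-0.0005143 E, +0.0009143 N) → northwest.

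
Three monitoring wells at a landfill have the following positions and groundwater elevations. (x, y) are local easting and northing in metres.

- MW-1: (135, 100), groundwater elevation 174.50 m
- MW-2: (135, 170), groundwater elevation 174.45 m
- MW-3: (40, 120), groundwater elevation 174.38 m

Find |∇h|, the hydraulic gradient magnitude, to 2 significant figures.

Differences from MW-1: to MW-2 (Δx, Δy, Δh) = (0, 70, -0.05); to MW-3 = (-95, 20, -0.12).
Determinant of the coordinate differences = 0·20 − (-95)·70 = 6650.
∂h/∂x = [(-0.05)·20 − (-0.12)·70] / 6650 = +0.001113
∂h/∂y = [0·(-0.12) − (-95)·(-0.05)] / 6650 = -0.0007143
|∇h| = √(0.001113² + -0.0007143²) = 0.001322

0.0013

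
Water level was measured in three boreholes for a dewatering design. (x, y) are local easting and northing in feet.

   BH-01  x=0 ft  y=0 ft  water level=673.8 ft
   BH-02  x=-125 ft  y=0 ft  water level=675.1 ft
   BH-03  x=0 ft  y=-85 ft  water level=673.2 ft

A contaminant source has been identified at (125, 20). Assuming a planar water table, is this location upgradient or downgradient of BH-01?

downgradient

∂h/∂x = (675.1 − 673.8) / (-125 − 0) = -0.01040
∂h/∂y = (673.2 − 673.8) / (-85 − 0) = +0.007059
Head at (125, 20) = 673.8 + (-0.01040)·(125) + (+0.007059)·(20) = 672.64 ft.
That is lower than the 673.8 ft at BH-01, so the point is downgradient.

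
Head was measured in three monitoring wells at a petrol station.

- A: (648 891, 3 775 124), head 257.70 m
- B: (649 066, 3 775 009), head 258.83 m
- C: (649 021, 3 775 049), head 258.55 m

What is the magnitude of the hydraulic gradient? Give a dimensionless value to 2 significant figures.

Differences from A: to B (Δx, Δy, Δh) = (175, -115, +1.13); to C = (130, -75, +0.85).
Solve a·Δx + b·Δy = Δh: det = 175·(-75) − 130·(-115) = 1825.
∂h/∂x = [(+1.13)·(-75) − (+0.85)·(-115)] / 1825 = +0.007123
∂h/∂y = [175·(+0.85) − 130·(+1.13)] / 1825 = +0.001014
|∇h| = √(0.007123² + 0.001014²) = 0.007195

0.0072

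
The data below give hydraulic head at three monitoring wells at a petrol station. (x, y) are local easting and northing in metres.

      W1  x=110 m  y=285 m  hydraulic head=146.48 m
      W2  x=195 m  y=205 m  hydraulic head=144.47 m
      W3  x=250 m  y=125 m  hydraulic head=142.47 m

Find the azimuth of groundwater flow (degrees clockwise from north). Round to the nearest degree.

179°

Differences from W1: to W2 (Δx, Δy, Δh) = (85, -80, -2.01); to W3 = (140, -160, -4.01).
Determinant of the coordinate differences = 85·(-160) − 140·(-80) = -2400.
∂h/∂x = [(-2.01)·(-160) − (-4.01)·(-80)] / -2400 = -0.0003333
∂h/∂y = [85·(-4.01) − 140·(-2.01)] / -2400 = +0.02477
Flow direction (−∇h) has components (+0.0003333 E, -0.02477 N).
Azimuth = atan2(E, N) = atan2(+0.0003333, -0.02477) = 179.2° ≈ 179°.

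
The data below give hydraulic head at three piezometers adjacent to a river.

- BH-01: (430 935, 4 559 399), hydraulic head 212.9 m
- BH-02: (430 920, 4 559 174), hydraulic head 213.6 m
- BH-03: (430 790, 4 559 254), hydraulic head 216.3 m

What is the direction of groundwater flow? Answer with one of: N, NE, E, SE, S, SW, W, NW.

E

Three-point gradient (reference BH-01): Δ to BH-02 = (-15, -225, +0.7), Δ to BH-03 = (-145, -145, +3.4).
∂h/∂x = -0.02179, ∂h/∂y = -0.001658 (det = -30450).
Flow = −∇h = (+0.02179 east, +0.001658 north), which points east.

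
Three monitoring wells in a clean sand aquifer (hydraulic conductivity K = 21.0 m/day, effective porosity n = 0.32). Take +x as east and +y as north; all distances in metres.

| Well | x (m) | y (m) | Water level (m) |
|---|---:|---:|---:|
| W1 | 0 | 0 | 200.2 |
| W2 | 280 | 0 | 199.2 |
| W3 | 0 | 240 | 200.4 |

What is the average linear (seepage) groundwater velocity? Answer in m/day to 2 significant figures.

0.24 m/day

∂h/∂x = (199.2 − 200.2) / (280 − 0) = -0.003571
∂h/∂y = (200.4 − 200.2) / (240 − 0) = +0.0008333
|∇h| = √(-0.003571² + 0.0008333²) = 0.003667
Seepage velocity v = K·i/n = 21.0 × 0.003667 / 0.32 = 0.2406 m/day.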